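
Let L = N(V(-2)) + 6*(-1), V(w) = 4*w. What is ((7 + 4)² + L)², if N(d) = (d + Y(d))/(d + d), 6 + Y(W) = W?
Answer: 866761/64 ≈ 13543.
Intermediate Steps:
Y(W) = -6 + W
N(d) = (-6 + 2*d)/(2*d) (N(d) = (d + (-6 + d))/(d + d) = (-6 + 2*d)/((2*d)) = (-6 + 2*d)*(1/(2*d)) = (-6 + 2*d)/(2*d))
L = -37/8 (L = (-3 + 4*(-2))/((4*(-2))) + 6*(-1) = (-3 - 8)/(-8) - 6 = -⅛*(-11) - 6 = 11/8 - 6 = -37/8 ≈ -4.6250)
((7 + 4)² + L)² = ((7 + 4)² - 37/8)² = (11² - 37/8)² = (121 - 37/8)² = (931/8)² = 866761/64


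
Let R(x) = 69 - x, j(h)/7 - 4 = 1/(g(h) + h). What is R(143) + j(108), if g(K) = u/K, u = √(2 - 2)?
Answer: -4961/108 ≈ -45.935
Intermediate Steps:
u = 0 (u = √0 = 0)
g(K) = 0 (g(K) = 0/K = 0)
j(h) = 28 + 7/h (j(h) = 28 + 7/(0 + h) = 28 + 7/h)
R(143) + j(108) = (69 - 1*143) + (28 + 7/108) = (69 - 143) + (28 + 7*(1/108)) = -74 + (28 + 7/108) = -74 + 3031/108 = -4961/108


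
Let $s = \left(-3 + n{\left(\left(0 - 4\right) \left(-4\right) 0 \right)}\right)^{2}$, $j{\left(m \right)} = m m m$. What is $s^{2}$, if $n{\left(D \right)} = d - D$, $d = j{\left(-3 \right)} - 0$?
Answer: $810000$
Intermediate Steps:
$j{\left(m \right)} = m^{3}$ ($j{\left(m \right)} = m^{2} m = m^{3}$)
$d = -27$ ($d = \left(-3\right)^{3} - 0 = -27 + 0 = -27$)
$n{\left(D \right)} = -27 - D$
$s = 900$ ($s = \left(-3 - \left(27 + \left(0 - 4\right) \left(-4\right) 0\right)\right)^{2} = \left(-3 - \left(27 + \left(-4\right) \left(-4\right) 0\right)\right)^{2} = \left(-3 - \left(27 + 16 \cdot 0\right)\right)^{2} = \left(-3 - 27\right)^{2} = \left(-30\right)^{2} = 900$)
$s^{2} = 900^{2} = 810000$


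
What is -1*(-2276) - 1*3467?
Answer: -1191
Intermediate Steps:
-1*(-2276) - 1*3467 = 2276 - 3467 = -1191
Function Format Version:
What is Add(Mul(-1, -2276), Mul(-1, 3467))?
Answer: -1191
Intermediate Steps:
Add(Mul(-1, -2276), Mul(-1, 3467)) = Add(2276, -3467) = -1191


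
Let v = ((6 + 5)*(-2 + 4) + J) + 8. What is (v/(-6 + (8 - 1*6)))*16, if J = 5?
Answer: -140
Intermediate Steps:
v = 35 (v = ((6 + 5)*(-2 + 4) + 5) + 8 = (11*2 + 5) + 8 = (22 + 5) + 8 = 27 + 8 = 35)
(v/(-6 + (8 - 1*6)))*16 = (35/(-6 + (8 - 1*6)))*16 = (35/(-6 + (8 - 6)))*16 = (35/(-6 + 2))*16 = (35/(-4))*16 = (35*(-1/4))*16 = -35/4*16 = -140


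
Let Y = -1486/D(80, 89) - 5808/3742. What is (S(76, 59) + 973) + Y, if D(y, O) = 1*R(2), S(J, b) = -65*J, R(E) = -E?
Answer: -6035008/1871 ≈ -3225.6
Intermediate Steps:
D(y, O) = -2 (D(y, O) = 1*(-1*2) = 1*(-2) = -2)
Y = 1387249/1871 (Y = -1486/(-2) - 5808/3742 = -1486*(-1/2) - 5808*1/3742 = 743 - 2904/1871 = 1387249/1871 ≈ 741.45)
(S(76, 59) + 973) + Y = (-65*76 + 973) + 1387249/1871 = (-4940 + 973) + 1387249/1871 = -3967 + 1387249/1871 = -6035008/1871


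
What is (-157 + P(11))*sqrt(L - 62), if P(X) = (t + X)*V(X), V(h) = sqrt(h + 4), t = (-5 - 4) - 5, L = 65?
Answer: sqrt(3)*(-157 - 3*sqrt(15)) ≈ -292.06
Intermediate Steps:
t = -14 (t = -9 - 5 = -14)
V(h) = sqrt(4 + h)
P(X) = sqrt(4 + X)*(-14 + X) (P(X) = (-14 + X)*sqrt(4 + X) = sqrt(4 + X)*(-14 + X))
(-157 + P(11))*sqrt(L - 62) = (-157 + sqrt(4 + 11)*(-14 + 11))*sqrt(65 - 62) = (-157 + sqrt(15)*(-3))*sqrt(3) = (-157 - 3*sqrt(15))*sqrt(3) = sqrt(3)*(-157 - 3*sqrt(15))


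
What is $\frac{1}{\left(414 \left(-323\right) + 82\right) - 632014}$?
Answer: $- \frac{1}{765654} \approx -1.3061 \cdot 10^{-6}$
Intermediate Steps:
$\frac{1}{\left(414 \left(-323\right) + 82\right) - 632014} = \frac{1}{\left(-133722 + 82\right) - 632014} = \frac{1}{-133640 - 632014} = \frac{1}{-765654} = - \frac{1}{765654}$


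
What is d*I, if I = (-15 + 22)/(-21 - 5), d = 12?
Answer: -42/13 ≈ -3.2308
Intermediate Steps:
I = -7/26 (I = 7/(-26) = 7*(-1/26) = -7/26 ≈ -0.26923)
d*I = 12*(-7/26) = -42/13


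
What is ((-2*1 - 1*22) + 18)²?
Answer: 36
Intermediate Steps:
((-2*1 - 1*22) + 18)² = ((-2 - 22) + 18)² = (-24 + 18)² = (-6)² = 36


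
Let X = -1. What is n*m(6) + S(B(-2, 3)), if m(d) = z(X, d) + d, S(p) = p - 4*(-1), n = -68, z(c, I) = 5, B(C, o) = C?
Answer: -746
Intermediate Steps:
S(p) = 4 + p (S(p) = p + 4 = 4 + p)
m(d) = 5 + d
n*m(6) + S(B(-2, 3)) = -68*(5 + 6) + (4 - 2) = -68*11 + 2 = -748 + 2 = -746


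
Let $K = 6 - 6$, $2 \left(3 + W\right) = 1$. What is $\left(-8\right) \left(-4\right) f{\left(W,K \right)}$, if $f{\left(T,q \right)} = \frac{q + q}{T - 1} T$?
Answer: $0$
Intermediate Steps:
$W = - \frac{5}{2}$ ($W = -3 + \frac{1}{2} \cdot 1 = -3 + \frac{1}{2} = - \frac{5}{2} \approx -2.5$)
$K = 0$ ($K = 6 - 6 = 0$)
$f{\left(T,q \right)} = \frac{2 T q}{-1 + T}$ ($f{\left(T,q \right)} = \frac{2 q}{-1 + T} T = \frac{2 T q}{-1 + T}$)
$\left(-8\right) \left(-4\right) f{\left(W,K \right)} = \left(-8\right) \left(-4\right) 2 \left(- \frac{5}{2}\right) 0 \frac{1}{-1 - \frac{5}{2}} = 32 \cdot 2 \left(- \frac{5}{2}\right) 0 \frac{1}{- \frac{7}{2}} = 32 \cdot 2 \left(- \frac{5}{2}\right) 0 \left(- \frac{2}{7}\right) = 32 \cdot 0 = 0$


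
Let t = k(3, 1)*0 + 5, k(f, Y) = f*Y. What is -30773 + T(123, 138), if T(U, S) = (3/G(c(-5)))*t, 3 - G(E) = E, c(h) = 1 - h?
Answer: -30778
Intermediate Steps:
k(f, Y) = Y*f
G(E) = 3 - E
t = 5 (t = (1*3)*0 + 5 = 3*0 + 5 = 0 + 5 = 5)
T(U, S) = -5 (T(U, S) = (3/(3 - (1 - 1*(-5))))*5 = (3/(3 - (1 + 5)))*5 = (3/(3 - 1*6))*5 = (3/(3 - 6))*5 = (3/(-3))*5 = (3*(-1/3))*5 = -1*5 = -5)
-30773 + T(123, 138) = -30773 - 5 = -30778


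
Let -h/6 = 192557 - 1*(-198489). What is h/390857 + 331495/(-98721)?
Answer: -361193854211/38585793897 ≈ -9.3608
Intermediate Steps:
h = -2346276 (h = -6*(192557 - 1*(-198489)) = -6*(192557 + 198489) = -6*391046 = -2346276)
h/390857 + 331495/(-98721) = -2346276/390857 + 331495/(-98721) = -2346276*1/390857 + 331495*(-1/98721) = -2346276/390857 - 331495/98721 = -361193854211/38585793897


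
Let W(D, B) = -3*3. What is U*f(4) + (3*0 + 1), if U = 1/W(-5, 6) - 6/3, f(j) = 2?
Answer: -29/9 ≈ -3.2222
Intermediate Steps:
W(D, B) = -9
U = -19/9 (U = 1/(-9) - 6/3 = 1*(-1/9) - 6*1/3 = -1/9 - 2 = -19/9 ≈ -2.1111)
U*f(4) + (3*0 + 1) = -19/9*2 + (3*0 + 1) = -38/9 + (0 + 1) = -38/9 + 1 = -29/9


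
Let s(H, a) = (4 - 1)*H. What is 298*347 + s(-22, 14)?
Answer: 103340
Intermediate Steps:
s(H, a) = 3*H
298*347 + s(-22, 14) = 298*347 + 3*(-22) = 103406 - 66 = 103340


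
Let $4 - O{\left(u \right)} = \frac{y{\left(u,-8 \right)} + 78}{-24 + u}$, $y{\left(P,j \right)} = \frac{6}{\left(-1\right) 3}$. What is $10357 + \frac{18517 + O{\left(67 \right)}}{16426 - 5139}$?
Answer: $\frac{5027473064}{485341} \approx 10359.0$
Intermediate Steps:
$y{\left(P,j \right)} = -2$ ($y{\left(P,j \right)} = \frac{6}{-3} = 6 \left(- \frac{1}{3}\right) = -2$)
$O{\left(u \right)} = 4 - \frac{76}{-24 + u}$ ($O{\left(u \right)} = 4 - \frac{-2 + 78}{-24 + u} = 4 - \frac{76}{-24 + u}$)
$10357 + \frac{18517 + O{\left(67 \right)}}{16426 - 5139} = 10357 + \frac{18517 + \frac{4 \left(-43 + 67\right)}{-24 + 67}}{16426 - 5139} = 10357 + \frac{18517 + 4 \cdot \frac{1}{43} \cdot 24}{11287} = 10357 + \left(18517 + 4 \cdot \frac{1}{43} \cdot 24\right) \frac{1}{11287} = 10357 + \left(18517 + \frac{96}{43}\right) \frac{1}{11287} = 10357 + \frac{796327}{43} \cdot \frac{1}{11287} = 10357 + \frac{796327}{485341} = \frac{5027473064}{485341}$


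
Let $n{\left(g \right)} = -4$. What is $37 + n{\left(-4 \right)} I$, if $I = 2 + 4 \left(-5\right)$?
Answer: $109$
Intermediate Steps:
$I = -18$ ($I = 2 - 20 = -18$)
$37 + n{\left(-4 \right)} I = 37 - -72 = 37 + 72 = 109$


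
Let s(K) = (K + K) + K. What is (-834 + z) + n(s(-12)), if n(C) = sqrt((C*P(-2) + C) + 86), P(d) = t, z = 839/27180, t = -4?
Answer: -22667281/27180 + sqrt(194) ≈ -820.04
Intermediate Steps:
z = 839/27180 (z = 839*(1/27180) = 839/27180 ≈ 0.030868)
P(d) = -4
s(K) = 3*K (s(K) = 2*K + K = 3*K)
n(C) = sqrt(86 - 3*C) (n(C) = sqrt((C*(-4) + C) + 86) = sqrt((-4*C + C) + 86) = sqrt(-3*C + 86) = sqrt(86 - 3*C))
(-834 + z) + n(s(-12)) = (-834 + 839/27180) + sqrt(86 - 9*(-12)) = -22667281/27180 + sqrt(86 - 3*(-36)) = -22667281/27180 + sqrt(86 + 108) = -22667281/27180 + sqrt(194)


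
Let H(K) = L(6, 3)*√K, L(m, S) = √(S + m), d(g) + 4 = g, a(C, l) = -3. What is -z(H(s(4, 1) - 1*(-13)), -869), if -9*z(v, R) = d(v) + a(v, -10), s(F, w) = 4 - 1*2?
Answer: -7/9 + √15/3 ≈ 0.51322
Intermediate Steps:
d(g) = -4 + g
s(F, w) = 2 (s(F, w) = 4 - 2 = 2)
H(K) = 3*√K (H(K) = √(3 + 6)*√K = √9*√K = 3*√K)
z(v, R) = 7/9 - v/9 (z(v, R) = -((-4 + v) - 3)/9 = -(-7 + v)/9 = 7/9 - v/9)
-z(H(s(4, 1) - 1*(-13)), -869) = -(7/9 - √(2 - 1*(-13))/3) = -(7/9 - √(2 + 13)/3) = -(7/9 - √15/3) = -7/9 + √15/3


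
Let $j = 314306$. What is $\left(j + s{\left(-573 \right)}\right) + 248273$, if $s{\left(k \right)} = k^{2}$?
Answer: $890908$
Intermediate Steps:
$\left(j + s{\left(-573 \right)}\right) + 248273 = \left(314306 + \left(-573\right)^{2}\right) + 248273 = \left(314306 + 328329\right) + 248273 = 642635 + 248273 = 890908$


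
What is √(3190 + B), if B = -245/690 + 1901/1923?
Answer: √2774013954234/29486 ≈ 56.486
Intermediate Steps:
B = 18679/29486 (B = -245*1/690 + 1901*(1/1923) = -49/138 + 1901/1923 = 18679/29486 ≈ 0.63349)
√(3190 + B) = √(3190 + 18679/29486) = √(94079019/29486) = √2774013954234/29486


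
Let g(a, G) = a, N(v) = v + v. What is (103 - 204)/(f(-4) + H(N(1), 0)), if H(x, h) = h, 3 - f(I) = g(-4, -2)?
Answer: -101/7 ≈ -14.429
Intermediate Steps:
N(v) = 2*v
f(I) = 7 (f(I) = 3 - 1*(-4) = 3 + 4 = 7)
(103 - 204)/(f(-4) + H(N(1), 0)) = (103 - 204)/(7 + 0) = -101/7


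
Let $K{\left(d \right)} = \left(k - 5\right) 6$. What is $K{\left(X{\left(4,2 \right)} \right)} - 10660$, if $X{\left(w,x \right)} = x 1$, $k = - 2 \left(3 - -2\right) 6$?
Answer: $-11050$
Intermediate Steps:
$k = -60$ ($k = - 2 \left(3 + 2\right) 6 = \left(-2\right) 5 \cdot 6 = \left(-10\right) 6 = -60$)
$X{\left(w,x \right)} = x$
$K{\left(d \right)} = -390$ ($K{\left(d \right)} = \left(-60 - 5\right) 6 = \left(-65\right) 6 = -390$)
$K{\left(X{\left(4,2 \right)} \right)} - 10660 = -390 - 10660 = -11050$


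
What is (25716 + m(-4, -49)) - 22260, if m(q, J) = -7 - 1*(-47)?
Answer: 3496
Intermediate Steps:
m(q, J) = 40 (m(q, J) = -7 + 47 = 40)
(25716 + m(-4, -49)) - 22260 = (25716 + 40) - 22260 = 25756 - 22260 = 3496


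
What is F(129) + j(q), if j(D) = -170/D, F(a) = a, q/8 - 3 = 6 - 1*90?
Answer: 41881/324 ≈ 129.26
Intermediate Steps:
q = -648 (q = 24 + 8*(6 - 1*90) = 24 + 8*(6 - 90) = 24 + 8*(-84) = 24 - 672 = -648)
F(129) + j(q) = 129 - 170/(-648) = 129 - 170*(-1/648) = 129 + 85/324 = 41881/324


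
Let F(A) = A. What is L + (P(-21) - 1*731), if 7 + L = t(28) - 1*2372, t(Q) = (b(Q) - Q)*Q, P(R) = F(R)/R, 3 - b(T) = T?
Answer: -4593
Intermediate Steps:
b(T) = 3 - T
P(R) = 1 (P(R) = R/R = 1)
t(Q) = Q*(3 - 2*Q) (t(Q) = ((3 - Q) - Q)*Q = (3 - 2*Q)*Q = Q*(3 - 2*Q))
L = -3863 (L = -7 + (28*(3 - 2*28) - 1*2372) = -7 + (28*(3 - 56) - 2372) = -7 + (28*(-53) - 2372) = -7 + (-1484 - 2372) = -7 - 3856 = -3863)
L + (P(-21) - 1*731) = -3863 + (1 - 1*731) = -3863 + (1 - 731) = -3863 - 730 = -4593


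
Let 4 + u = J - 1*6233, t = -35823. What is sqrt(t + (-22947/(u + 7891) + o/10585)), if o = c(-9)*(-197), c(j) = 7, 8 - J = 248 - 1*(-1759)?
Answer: 3*I*sqrt(235478528267255)/243455 ≈ 189.09*I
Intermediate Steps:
J = -1999 (J = 8 - (248 - 1*(-1759)) = 8 - (248 + 1759) = 8 - 1*2007 = 8 - 2007 = -1999)
o = -1379 (o = 7*(-197) = -1379)
u = -8236 (u = -4 + (-1999 - 1*6233) = -4 + (-1999 - 6233) = -4 - 8232 = -8236)
sqrt(t + (-22947/(u + 7891) + o/10585)) = sqrt(-35823 + (-22947/(-8236 + 7891) - 1379/10585)) = sqrt(-35823 + (-22947/(-345) - 1379*1/10585)) = sqrt(-35823 + (-22947*(-1/345) - 1379/10585)) = sqrt(-35823 + (7649/115 - 1379/10585)) = sqrt(-35823 + 16161216/243455) = sqrt(-8705127249/243455) = 3*I*sqrt(235478528267255)/243455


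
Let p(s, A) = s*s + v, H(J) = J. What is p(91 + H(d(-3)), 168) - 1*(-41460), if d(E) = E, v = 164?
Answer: 49368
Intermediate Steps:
p(s, A) = 164 + s² (p(s, A) = s*s + 164 = s² + 164 = 164 + s²)
p(91 + H(d(-3)), 168) - 1*(-41460) = (164 + (91 - 3)²) - 1*(-41460) = (164 + 88²) + 41460 = (164 + 7744) + 41460 = 7908 + 41460 = 49368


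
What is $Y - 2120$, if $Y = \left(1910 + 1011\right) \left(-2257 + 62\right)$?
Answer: $-6413715$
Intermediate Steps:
$Y = -6411595$ ($Y = 2921 \left(-2195\right) = -6411595$)
$Y - 2120 = -6411595 - 2120 = -6413715$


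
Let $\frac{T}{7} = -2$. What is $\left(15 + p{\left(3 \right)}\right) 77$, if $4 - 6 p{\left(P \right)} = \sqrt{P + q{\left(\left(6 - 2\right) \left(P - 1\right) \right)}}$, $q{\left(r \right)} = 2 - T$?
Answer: $\frac{3619}{3} - \frac{77 \sqrt{19}}{6} \approx 1150.4$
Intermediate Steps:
$T = -14$ ($T = 7 \left(-2\right) = -14$)
$q{\left(r \right)} = 16$ ($q{\left(r \right)} = 2 - -14 = 2 + 14 = 16$)
$p{\left(P \right)} = \frac{2}{3} - \frac{\sqrt{16 + P}}{6}$ ($p{\left(P \right)} = \frac{2}{3} - \frac{\sqrt{P + 16}}{6} = \frac{2}{3} - \frac{\sqrt{16 + P}}{6}$)
$\left(15 + p{\left(3 \right)}\right) 77 = \left(15 + \left(\frac{2}{3} - \frac{\sqrt{16 + 3}}{6}\right)\right) 77 = \left(15 + \left(\frac{2}{3} - \frac{\sqrt{19}}{6}\right)\right) 77 = \left(\frac{47}{3} - \frac{\sqrt{19}}{6}\right) 77 = \frac{3619}{3} - \frac{77 \sqrt{19}}{6}$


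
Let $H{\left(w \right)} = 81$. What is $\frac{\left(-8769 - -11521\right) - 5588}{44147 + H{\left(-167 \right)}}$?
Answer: $- \frac{709}{11057} \approx -0.064122$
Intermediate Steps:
$\frac{\left(-8769 - -11521\right) - 5588}{44147 + H{\left(-167 \right)}} = \frac{\left(-8769 - -11521\right) - 5588}{44147 + 81} = \frac{\left(-8769 + 11521\right) - 5588}{44228} = \left(2752 - 5588\right) \frac{1}{44228} = \left(-2836\right) \frac{1}{44228} = - \frac{709}{11057}$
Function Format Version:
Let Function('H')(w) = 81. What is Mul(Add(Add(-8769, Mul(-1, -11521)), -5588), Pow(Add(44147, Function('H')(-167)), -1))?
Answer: Rational(-709, 11057) ≈ -0.064122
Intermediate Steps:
Mul(Add(Add(-8769, Mul(-1, -11521)), -5588), Pow(Add(44147, Function('H')(-167)), -1)) = Mul(Add(Add(-8769, Mul(-1, -11521)), -5588), Pow(Add(44147, 81), -1)) = Mul(Add(Add(-8769, 11521), -5588), Pow(44228, -1)) = Mul(Add(2752, -5588), Rational(1, 44228)) = Mul(-2836, Rational(1, 44228)) = Rational(-709, 11057)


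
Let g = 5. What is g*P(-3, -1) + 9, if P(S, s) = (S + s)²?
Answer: 89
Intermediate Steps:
g*P(-3, -1) + 9 = 5*(-3 - 1)² + 9 = 5*(-4)² + 9 = 5*16 + 9 = 80 + 9 = 89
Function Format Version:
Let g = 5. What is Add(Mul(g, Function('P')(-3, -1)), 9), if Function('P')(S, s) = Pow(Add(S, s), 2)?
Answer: 89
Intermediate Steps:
Add(Mul(g, Function('P')(-3, -1)), 9) = Add(Mul(5, Pow(Add(-3, -1), 2)), 9) = Add(Mul(5, Pow(-4, 2)), 9) = Add(Mul(5, 16), 9) = Add(80, 9) = 89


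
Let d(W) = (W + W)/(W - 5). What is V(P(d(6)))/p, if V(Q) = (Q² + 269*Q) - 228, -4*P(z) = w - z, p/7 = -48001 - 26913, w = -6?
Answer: -573/299656 ≈ -0.0019122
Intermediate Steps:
d(W) = 2*W/(-5 + W) (d(W) = (2*W)/(-5 + W) = 2*W/(-5 + W))
p = -524398 (p = 7*(-48001 - 26913) = 7*(-74914) = -524398)
P(z) = 3/2 + z/4 (P(z) = -(-6 - z)/4 = 3/2 + z/4)
V(Q) = -228 + Q² + 269*Q
V(P(d(6)))/p = (-228 + (3/2 + (2*6/(-5 + 6))/4)² + 269*(3/2 + (2*6/(-5 + 6))/4))/(-524398) = (-228 + (3/2 + (2*6/1)/4)² + 269*(3/2 + (2*6/1)/4))*(-1/524398) = (-228 + (3/2 + (2*6*1)/4)² + 269*(3/2 + (2*6*1)/4))*(-1/524398) = (-228 + (3/2 + (¼)*12)² + 269*(3/2 + (¼)*12))*(-1/524398) = (-228 + (3/2 + 3)² + 269*(3/2 + 3))*(-1/524398) = (-228 + (9/2)² + 269*(9/2))*(-1/524398) = (-228 + 81/4 + 2421/2)*(-1/524398) = (4011/4)*(-1/524398) = -573/299656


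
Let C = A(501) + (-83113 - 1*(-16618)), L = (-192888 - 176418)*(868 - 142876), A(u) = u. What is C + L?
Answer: 52444340454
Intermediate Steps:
L = 52444406448 (L = -369306*(-142008) = 52444406448)
C = -65994 (C = 501 + (-83113 - 1*(-16618)) = 501 + (-83113 + 16618) = 501 - 66495 = -65994)
C + L = -65994 + 52444406448 = 52444340454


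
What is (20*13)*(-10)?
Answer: -2600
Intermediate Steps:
(20*13)*(-10) = 260*(-10) = -2600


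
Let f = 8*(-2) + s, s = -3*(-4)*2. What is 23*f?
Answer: 184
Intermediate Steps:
s = 24 (s = 12*2 = 24)
f = 8 (f = 8*(-2) + 24 = -16 + 24 = 8)
23*f = 23*8 = 184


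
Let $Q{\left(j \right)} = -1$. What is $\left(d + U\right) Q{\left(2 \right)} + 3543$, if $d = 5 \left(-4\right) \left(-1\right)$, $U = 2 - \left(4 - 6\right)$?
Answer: $3519$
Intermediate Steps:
$U = 4$ ($U = 2 - \left(4 - 6\right) = 2 - -2 = 2 + 2 = 4$)
$d = 20$ ($d = \left(-20\right) \left(-1\right) = 20$)
$\left(d + U\right) Q{\left(2 \right)} + 3543 = \left(20 + 4\right) \left(-1\right) + 3543 = 24 \left(-1\right) + 3543 = -24 + 3543 = 3519$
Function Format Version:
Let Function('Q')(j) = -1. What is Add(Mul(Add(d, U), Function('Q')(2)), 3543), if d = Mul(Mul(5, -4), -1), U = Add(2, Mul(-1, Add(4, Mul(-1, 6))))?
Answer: 3519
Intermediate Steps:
U = 4 (U = Add(2, Mul(-1, Add(4, -6))) = Add(2, Mul(-1, -2)) = Add(2, 2) = 4)
d = 20 (d = Mul(-20, -1) = 20)
Add(Mul(Add(d, U), Function('Q')(2)), 3543) = Add(Mul(Add(20, 4), -1), 3543) = Add(Mul(24, -1), 3543) = Add(-24, 3543) = 3519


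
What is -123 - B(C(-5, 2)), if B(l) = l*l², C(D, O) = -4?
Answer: -59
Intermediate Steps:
B(l) = l³
-123 - B(C(-5, 2)) = -123 - 1*(-4)³ = -123 - 1*(-64) = -123 + 64 = -59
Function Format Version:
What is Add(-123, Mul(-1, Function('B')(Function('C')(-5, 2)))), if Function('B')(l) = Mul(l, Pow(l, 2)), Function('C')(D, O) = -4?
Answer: -59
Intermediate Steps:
Function('B')(l) = Pow(l, 3)
Add(-123, Mul(-1, Function('B')(Function('C')(-5, 2)))) = Add(-123, Mul(-1, Pow(-4, 3))) = Add(-123, Mul(-1, -64)) = Add(-123, 64) = -59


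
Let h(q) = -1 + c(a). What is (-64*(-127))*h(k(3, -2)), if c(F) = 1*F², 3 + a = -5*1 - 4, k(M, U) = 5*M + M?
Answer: 1162304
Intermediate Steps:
k(M, U) = 6*M
a = -12 (a = -3 + (-5*1 - 4) = -3 + (-5 - 4) = -3 - 9 = -12)
c(F) = F²
h(q) = 143 (h(q) = -1 + (-12)² = -1 + 144 = 143)
(-64*(-127))*h(k(3, -2)) = -64*(-127)*143 = 8128*143 = 1162304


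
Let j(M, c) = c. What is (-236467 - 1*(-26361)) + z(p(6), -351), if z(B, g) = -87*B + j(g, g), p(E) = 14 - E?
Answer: -211153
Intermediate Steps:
z(B, g) = g - 87*B (z(B, g) = -87*B + g = g - 87*B)
(-236467 - 1*(-26361)) + z(p(6), -351) = (-236467 - 1*(-26361)) + (-351 - 87*(14 - 1*6)) = (-236467 + 26361) + (-351 - 87*(14 - 6)) = -210106 + (-351 - 87*8) = -210106 + (-351 - 696) = -210106 - 1047 = -211153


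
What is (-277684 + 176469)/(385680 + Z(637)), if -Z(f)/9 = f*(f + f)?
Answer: 101215/6918162 ≈ 0.014630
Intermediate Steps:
Z(f) = -18*f**2 (Z(f) = -9*f*(f + f) = -9*f*2*f = -18*f**2)
(-277684 + 176469)/(385680 + Z(637)) = (-277684 + 176469)/(385680 - 18*637**2) = -101215/(385680 - 18*405769) = -101215/(385680 - 7303842) = -101215/(-6918162) = -101215*(-1/6918162) = 101215/6918162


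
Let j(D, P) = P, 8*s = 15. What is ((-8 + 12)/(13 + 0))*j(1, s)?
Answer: 15/26 ≈ 0.57692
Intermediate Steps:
s = 15/8 (s = (1/8)*15 = 15/8 ≈ 1.8750)
((-8 + 12)/(13 + 0))*j(1, s) = ((-8 + 12)/(13 + 0))*(15/8) = (4/13)*(15/8) = 15/26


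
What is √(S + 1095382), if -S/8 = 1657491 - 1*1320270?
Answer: I*√1602386 ≈ 1265.9*I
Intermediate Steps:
S = -2697768 (S = -8*(1657491 - 1*1320270) = -8*(1657491 - 1320270) = -8*337221 = -2697768)
√(S + 1095382) = √(-2697768 + 1095382) = √(-1602386) = I*√1602386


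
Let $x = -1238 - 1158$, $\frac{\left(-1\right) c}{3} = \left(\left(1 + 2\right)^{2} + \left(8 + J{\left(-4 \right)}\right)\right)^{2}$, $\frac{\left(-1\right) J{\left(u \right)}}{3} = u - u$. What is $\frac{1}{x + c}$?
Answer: $- \frac{1}{3263} \approx -0.00030647$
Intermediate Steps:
$J{\left(u \right)} = 0$ ($J{\left(u \right)} = - 3 \left(u - u\right) = \left(-3\right) 0 = 0$)
$c = -867$ ($c = - 3 \left(\left(1 + 2\right)^{2} + \left(8 + 0\right)\right)^{2} = - 3 \left(3^{2} + 8\right)^{2} = - 3 \left(9 + 8\right)^{2} = - 3 \cdot 17^{2} = \left(-3\right) 289 = -867$)
$x = -2396$
$\frac{1}{x + c} = \frac{1}{-2396 - 867} = \frac{1}{-3263} = - \frac{1}{3263}$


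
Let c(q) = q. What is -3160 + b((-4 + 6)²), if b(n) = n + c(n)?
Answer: -3152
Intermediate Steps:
b(n) = 2*n (b(n) = n + n = 2*n)
-3160 + b((-4 + 6)²) = -3160 + 2*(-4 + 6)² = -3160 + 2*2² = -3160 + 2*4 = -3160 + 8 = -3152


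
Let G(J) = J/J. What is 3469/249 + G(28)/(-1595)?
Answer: 5532806/397155 ≈ 13.931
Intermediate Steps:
G(J) = 1
3469/249 + G(28)/(-1595) = 3469/249 + 1/(-1595) = 3469*(1/249) + 1*(-1/1595) = 3469/249 - 1/1595 = 5532806/397155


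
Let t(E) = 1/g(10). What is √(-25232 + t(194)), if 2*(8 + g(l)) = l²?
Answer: I*√44509206/42 ≈ 158.85*I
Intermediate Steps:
g(l) = -8 + l²/2
t(E) = 1/42 (t(E) = 1/(-8 + (½)*10²) = 1/(-8 + (½)*100) = 1/(-8 + 50) = 1/42)
√(-25232 + t(194)) = √(-25232 + 1/42) = √(-1059743/42) = I*√44509206/42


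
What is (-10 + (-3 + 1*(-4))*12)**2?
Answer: 8836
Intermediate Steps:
(-10 + (-3 + 1*(-4))*12)**2 = (-10 + (-3 - 4)*12)**2 = (-10 - 7*12)**2 = (-10 - 84)**2 = (-94)**2 = 8836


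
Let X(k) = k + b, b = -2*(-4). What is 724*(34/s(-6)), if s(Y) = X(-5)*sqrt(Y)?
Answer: -12308*I*sqrt(6)/9 ≈ -3349.8*I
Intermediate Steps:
b = 8
X(k) = 8 + k (X(k) = k + 8 = 8 + k)
s(Y) = 3*sqrt(Y) (s(Y) = (8 - 5)*sqrt(Y) = 3*sqrt(Y))
724*(34/s(-6)) = 724*(34/((3*sqrt(-6)))) = 724*(34/((3*(I*sqrt(6))))) = 724*(34/((3*I*sqrt(6)))) = 724*(34*(-I*sqrt(6)/18)) = 724*(-17*I*sqrt(6)/9) = -12308*I*sqrt(6)/9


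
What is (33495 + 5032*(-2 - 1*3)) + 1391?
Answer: 9726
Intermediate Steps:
(33495 + 5032*(-2 - 1*3)) + 1391 = (33495 + 5032*(-2 - 3)) + 1391 = (33495 + 5032*(-5)) + 1391 = (33495 - 25160) + 1391 = 8335 + 1391 = 9726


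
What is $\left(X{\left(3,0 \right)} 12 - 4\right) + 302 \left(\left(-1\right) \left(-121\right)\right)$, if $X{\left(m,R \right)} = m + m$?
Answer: $36610$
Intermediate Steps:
$X{\left(m,R \right)} = 2 m$
$\left(X{\left(3,0 \right)} 12 - 4\right) + 302 \left(\left(-1\right) \left(-121\right)\right) = \left(2 \cdot 3 \cdot 12 - 4\right) + 302 \left(\left(-1\right) \left(-121\right)\right) = \left(6 \cdot 12 - 4\right) + 302 \cdot 121 = \left(72 - 4\right) + 36542 = 68 + 36542 = 36610$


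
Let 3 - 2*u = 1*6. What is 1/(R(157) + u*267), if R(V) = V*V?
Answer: 2/48497 ≈ 4.1240e-5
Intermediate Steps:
R(V) = V²
u = -3/2 (u = 3/2 - 6/2 = 3/2 - ½*6 = 3/2 - 3 = -3/2 ≈ -1.5000)
1/(R(157) + u*267) = 1/(157² - 3/2*267) = 1/(24649 - 801/2) = 1/(48497/2) = 2/48497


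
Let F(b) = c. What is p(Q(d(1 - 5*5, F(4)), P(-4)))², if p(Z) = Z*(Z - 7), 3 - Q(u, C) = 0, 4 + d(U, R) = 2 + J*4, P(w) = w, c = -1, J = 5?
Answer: 144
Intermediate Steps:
F(b) = -1
d(U, R) = 18 (d(U, R) = -4 + (2 + 5*4) = -4 + (2 + 20) = -4 + 22 = 18)
Q(u, C) = 3 (Q(u, C) = 3 - 1*0 = 3 + 0 = 3)
p(Z) = Z*(-7 + Z)
p(Q(d(1 - 5*5, F(4)), P(-4)))² = (3*(-7 + 3))² = (3*(-4))² = (-12)² = 144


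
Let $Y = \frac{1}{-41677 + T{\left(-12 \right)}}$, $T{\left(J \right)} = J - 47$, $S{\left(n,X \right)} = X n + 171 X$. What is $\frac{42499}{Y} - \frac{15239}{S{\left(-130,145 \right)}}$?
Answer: $- \frac{10544873994719}{5945} \approx -1.7737 \cdot 10^{9}$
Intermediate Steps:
$S{\left(n,X \right)} = 171 X + X n$
$T{\left(J \right)} = -47 + J$ ($T{\left(J \right)} = J - 47 = -47 + J$)
$Y = - \frac{1}{41736}$ ($Y = \frac{1}{-41677 - 59} = \frac{1}{-41736} = - \frac{1}{41736} \approx -2.396 \cdot 10^{-5}$)
$\frac{42499}{Y} - \frac{15239}{S{\left(-130,145 \right)}} = \frac{42499}{- \frac{1}{41736}} - \frac{15239}{145 \left(171 - 130\right)} = 42499 \left(-41736\right) - \frac{15239}{145 \cdot 41} = -1773738264 - \frac{15239}{5945} = - \frac{10544873994719}{5945}$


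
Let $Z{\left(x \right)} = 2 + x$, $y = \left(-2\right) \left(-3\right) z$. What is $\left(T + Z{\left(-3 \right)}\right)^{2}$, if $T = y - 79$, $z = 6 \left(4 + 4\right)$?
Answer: $43264$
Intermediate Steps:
$z = 48$ ($z = 6 \cdot 8 = 48$)
$y = 288$ ($y = \left(-2\right) \left(-3\right) 48 = 6 \cdot 48 = 288$)
$T = 209$ ($T = 288 - 79 = 209$)
$\left(T + Z{\left(-3 \right)}\right)^{2} = \left(209 + \left(2 - 3\right)\right)^{2} = \left(209 - 1\right)^{2} = 208^{2} = 43264$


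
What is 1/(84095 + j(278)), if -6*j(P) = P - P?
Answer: 1/84095 ≈ 1.1891e-5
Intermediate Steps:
j(P) = 0 (j(P) = -(P - P)/6 = -⅙*0 = 0)
1/(84095 + j(278)) = 1/(84095 + 0) = 1/84095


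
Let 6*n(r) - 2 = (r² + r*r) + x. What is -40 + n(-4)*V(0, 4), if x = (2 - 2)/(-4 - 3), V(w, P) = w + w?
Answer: -40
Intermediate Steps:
V(w, P) = 2*w
x = 0 (x = 0/(-7) = 0*(-⅐) = 0)
n(r) = ⅓ + r²/3 (n(r) = ⅓ + ((r² + r*r) + 0)/6 = ⅓ + ((r² + r²) + 0)/6 = ⅓ + (2*r² + 0)/6 = ⅓ + (2*r²)/6 = ⅓ + r²/3)
-40 + n(-4)*V(0, 4) = -40 + (⅓ + (⅓)*(-4)²)*(2*0) = -40 + (⅓ + (⅓)*16)*0 = -40 + (⅓ + 16/3)*0 = -40 + (17/3)*0 = -40 + 0 = -40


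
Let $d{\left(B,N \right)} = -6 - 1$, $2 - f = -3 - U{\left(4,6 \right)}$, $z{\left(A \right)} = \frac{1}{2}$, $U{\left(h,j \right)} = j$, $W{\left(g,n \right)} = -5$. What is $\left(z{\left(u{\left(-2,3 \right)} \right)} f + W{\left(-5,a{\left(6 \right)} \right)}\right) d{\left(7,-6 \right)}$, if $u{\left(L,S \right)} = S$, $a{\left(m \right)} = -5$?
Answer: $- \frac{7}{2} \approx -3.5$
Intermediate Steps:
$z{\left(A \right)} = \frac{1}{2}$
$f = 11$ ($f = 2 - \left(-3 - 6\right) = 2 - -9 = 2 + 9 = 11$)
$d{\left(B,N \right)} = -7$
$\left(z{\left(u{\left(-2,3 \right)} \right)} f + W{\left(-5,a{\left(6 \right)} \right)}\right) d{\left(7,-6 \right)} = \left(\frac{1}{2} \cdot 11 - 5\right) \left(-7\right) = \left(\frac{11}{2} - 5\right) \left(-7\right) = \frac{1}{2} \left(-7\right) = - \frac{7}{2}$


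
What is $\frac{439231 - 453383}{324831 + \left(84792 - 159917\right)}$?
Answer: $- \frac{7076}{124853} \approx -0.056675$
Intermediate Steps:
$\frac{439231 - 453383}{324831 + \left(84792 - 159917\right)} = - \frac{14152}{324831 + \left(84792 - 159917\right)} = - \frac{14152}{324831 - 75125} = - \frac{14152}{249706} = \left(-14152\right) \frac{1}{249706} = - \frac{7076}{124853}$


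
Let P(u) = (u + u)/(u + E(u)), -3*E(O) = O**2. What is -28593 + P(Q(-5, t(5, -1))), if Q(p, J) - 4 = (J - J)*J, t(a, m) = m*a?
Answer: -28599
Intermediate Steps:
t(a, m) = a*m
Q(p, J) = 4 (Q(p, J) = 4 + (J - J)*J = 4 + 0*J = 4 + 0 = 4)
E(O) = -O**2/3
P(u) = 2*u/(u - u**2/3) (P(u) = (u + u)/(u - u**2/3) = (2*u)/(u - u**2/3) = 2*u/(u - u**2/3))
-28593 + P(Q(-5, t(5, -1))) = -28593 - 6/(-3 + 4) = -28593 - 6/1 = -28593 - 6*1 = -28593 - 6 = -28599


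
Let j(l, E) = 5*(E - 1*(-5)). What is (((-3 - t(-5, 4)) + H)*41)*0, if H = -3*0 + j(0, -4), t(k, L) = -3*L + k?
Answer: 0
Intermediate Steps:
t(k, L) = k - 3*L
j(l, E) = 25 + 5*E (j(l, E) = 5*(E + 5) = 5*(5 + E) = 25 + 5*E)
H = 5 (H = -3*0 + (25 + 5*(-4)) = 0 + (25 - 20) = 0 + 5 = 5)
(((-3 - t(-5, 4)) + H)*41)*0 = (((-3 - (-5 - 3*4)) + 5)*41)*0 = (((-3 - (-5 - 12)) + 5)*41)*0 = (((-3 - 1*(-17)) + 5)*41)*0 = (((-3 + 17) + 5)*41)*0 = ((14 + 5)*41)*0 = (19*41)*0 = 779*0 = 0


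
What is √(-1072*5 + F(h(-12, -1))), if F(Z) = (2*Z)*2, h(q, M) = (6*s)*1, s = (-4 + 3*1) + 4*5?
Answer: 2*I*√1226 ≈ 70.029*I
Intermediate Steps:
s = 19 (s = (-4 + 3) + 20 = -1 + 20 = 19)
h(q, M) = 114 (h(q, M) = (6*19)*1 = 114*1 = 114)
F(Z) = 4*Z
√(-1072*5 + F(h(-12, -1))) = √(-1072*5 + 4*114) = √(-5360 + 456) = √(-4904) = 2*I*√1226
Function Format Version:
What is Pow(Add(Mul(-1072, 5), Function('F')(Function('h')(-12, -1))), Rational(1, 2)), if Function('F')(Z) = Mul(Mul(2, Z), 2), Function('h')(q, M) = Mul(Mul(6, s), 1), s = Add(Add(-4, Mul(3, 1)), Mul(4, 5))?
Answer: Mul(2, I, Pow(1226, Rational(1, 2))) ≈ Mul(70.029, I)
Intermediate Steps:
s = 19 (s = Add(Add(-4, 3), 20) = Add(-1, 20) = 19)
Function('h')(q, M) = 114 (Function('h')(q, M) = Mul(Mul(6, 19), 1) = Mul(114, 1) = 114)
Function('F')(Z) = Mul(4, Z)
Pow(Add(Mul(-1072, 5), Function('F')(Function('h')(-12, -1))), Rational(1, 2)) = Pow(Add(Mul(-1072, 5), Mul(4, 114)), Rational(1, 2)) = Pow(Add(-5360, 456), Rational(1, 2)) = Pow(-4904, Rational(1, 2)) = Mul(2, I, Pow(1226, Rational(1, 2)))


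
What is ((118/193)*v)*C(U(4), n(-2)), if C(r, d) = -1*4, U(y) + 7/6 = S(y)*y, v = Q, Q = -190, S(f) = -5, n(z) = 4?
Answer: 89680/193 ≈ 464.66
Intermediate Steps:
v = -190
U(y) = -7/6 - 5*y
C(r, d) = -4
((118/193)*v)*C(U(4), n(-2)) = ((118/193)*(-190))*(-4) = -22420/193*(-4) = 89680/193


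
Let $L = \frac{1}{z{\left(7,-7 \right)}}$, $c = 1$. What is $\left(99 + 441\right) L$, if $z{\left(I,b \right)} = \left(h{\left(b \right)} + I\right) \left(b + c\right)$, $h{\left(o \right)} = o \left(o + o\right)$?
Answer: $- \frac{6}{7} \approx -0.85714$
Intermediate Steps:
$h{\left(o \right)} = 2 o^{2}$ ($h{\left(o \right)} = o 2 o = 2 o^{2}$)
$z{\left(I,b \right)} = \left(1 + b\right) \left(I + 2 b^{2}\right)$ ($z{\left(I,b \right)} = \left(2 b^{2} + I\right) \left(b + 1\right) = \left(I + 2 b^{2}\right) \left(1 + b\right) = \left(1 + b\right) \left(I + 2 b^{2}\right)$)
$L = - \frac{1}{630}$ ($L = \frac{1}{7 + 2 \left(-7\right)^{2} + 2 \left(-7\right)^{3} + 7 \left(-7\right)} = \frac{1}{7 + 2 \cdot 49 + 2 \left(-343\right) - 49} = \frac{1}{7 + 98 - 686 - 49} = \frac{1}{-630} = - \frac{1}{630} \approx -0.0015873$)
$\left(99 + 441\right) L = \left(99 + 441\right) \left(- \frac{1}{630}\right) = 540 \left(- \frac{1}{630}\right) = - \frac{6}{7}$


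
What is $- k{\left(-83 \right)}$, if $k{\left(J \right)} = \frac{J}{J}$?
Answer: $-1$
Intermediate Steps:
$k{\left(J \right)} = 1$
$- k{\left(-83 \right)} = \left(-1\right) 1 = -1$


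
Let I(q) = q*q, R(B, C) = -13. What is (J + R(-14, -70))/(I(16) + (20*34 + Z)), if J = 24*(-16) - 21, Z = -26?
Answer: -209/455 ≈ -0.45934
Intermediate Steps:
I(q) = q²
J = -405 (J = -384 - 21 = -405)
(J + R(-14, -70))/(I(16) + (20*34 + Z)) = (-405 - 13)/(16² + (20*34 - 26)) = -418/(256 + (680 - 26)) = -418/(256 + 654) = -418/910 = -418*1/910 = -209/455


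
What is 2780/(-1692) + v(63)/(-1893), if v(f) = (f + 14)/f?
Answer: -1316152/800739 ≈ -1.6437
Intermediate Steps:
v(f) = (14 + f)/f
2780/(-1692) + v(63)/(-1893) = 2780/(-1692) + ((14 + 63)/63)/(-1893) = 2780*(-1/1692) + ((1/63)*77)*(-1/1893) = -695/423 + (11/9)*(-1/1893) = -695/423 - 11/17037 = -1316152/800739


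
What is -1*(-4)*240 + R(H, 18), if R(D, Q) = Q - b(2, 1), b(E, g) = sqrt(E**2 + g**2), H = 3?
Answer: 978 - sqrt(5) ≈ 975.76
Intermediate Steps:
R(D, Q) = Q - sqrt(5) (R(D, Q) = Q - sqrt(2**2 + 1**2) = Q - sqrt(4 + 1) = Q - sqrt(5))
-1*(-4)*240 + R(H, 18) = -1*(-4)*240 + (18 - sqrt(5)) = 4*240 + (18 - sqrt(5)) = 960 + (18 - sqrt(5)) = 978 - sqrt(5)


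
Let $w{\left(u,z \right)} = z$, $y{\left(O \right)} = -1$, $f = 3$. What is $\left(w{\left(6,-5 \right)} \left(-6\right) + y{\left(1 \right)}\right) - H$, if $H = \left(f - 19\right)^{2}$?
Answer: $-227$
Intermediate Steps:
$H = 256$ ($H = \left(3 - 19\right)^{2} = \left(-16\right)^{2} = 256$)
$\left(w{\left(6,-5 \right)} \left(-6\right) + y{\left(1 \right)}\right) - H = \left(\left(-5\right) \left(-6\right) - 1\right) - 256 = \left(30 - 1\right) - 256 = 29 - 256 = -227$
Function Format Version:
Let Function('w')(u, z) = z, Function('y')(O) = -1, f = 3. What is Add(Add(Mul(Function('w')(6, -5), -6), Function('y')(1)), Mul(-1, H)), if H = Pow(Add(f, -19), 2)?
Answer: -227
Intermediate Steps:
H = 256 (H = Pow(Add(3, -19), 2) = Pow(-16, 2) = 256)
Add(Add(Mul(Function('w')(6, -5), -6), Function('y')(1)), Mul(-1, H)) = Add(Add(Mul(-5, -6), -1), Mul(-1, 256)) = Add(Add(30, -1), -256) = Add(29, -256) = -227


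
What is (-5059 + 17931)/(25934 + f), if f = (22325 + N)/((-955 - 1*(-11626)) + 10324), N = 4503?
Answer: 7111780/14329241 ≈ 0.49631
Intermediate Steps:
f = 1412/1105 (f = (22325 + 4503)/((-955 - 1*(-11626)) + 10324) = 26828/((-955 + 11626) + 10324) = 26828/(10671 + 10324) = 26828/20995 = 26828*(1/20995) = 1412/1105 ≈ 1.2778)
(-5059 + 17931)/(25934 + f) = (-5059 + 17931)/(25934 + 1412/1105) = 12872/(28658482/1105) = 12872*(1105/28658482) = 7111780/14329241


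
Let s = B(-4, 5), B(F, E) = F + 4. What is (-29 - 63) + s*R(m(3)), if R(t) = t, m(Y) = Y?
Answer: -92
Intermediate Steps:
B(F, E) = 4 + F
s = 0 (s = 4 - 4 = 0)
(-29 - 63) + s*R(m(3)) = (-29 - 63) + 0*3 = -92 + 0 = -92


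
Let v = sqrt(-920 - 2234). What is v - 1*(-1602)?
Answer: 1602 + I*sqrt(3154) ≈ 1602.0 + 56.16*I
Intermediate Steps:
v = I*sqrt(3154) (v = sqrt(-3154) = I*sqrt(3154) ≈ 56.16*I)
v - 1*(-1602) = I*sqrt(3154) - 1*(-1602) = I*sqrt(3154) + 1602 = 1602 + I*sqrt(3154)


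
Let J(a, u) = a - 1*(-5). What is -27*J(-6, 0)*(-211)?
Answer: -5697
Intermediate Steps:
J(a, u) = 5 + a (J(a, u) = a + 5 = 5 + a)
-27*J(-6, 0)*(-211) = -27*(5 - 6)*(-211) = -27*(-1)*(-211) = 27*(-211) = -5697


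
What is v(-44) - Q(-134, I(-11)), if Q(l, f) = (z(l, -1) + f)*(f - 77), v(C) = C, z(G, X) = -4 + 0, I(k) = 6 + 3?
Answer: 296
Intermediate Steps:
I(k) = 9
z(G, X) = -4
Q(l, f) = (-77 + f)*(-4 + f) (Q(l, f) = (-4 + f)*(f - 77) = (-4 + f)*(-77 + f) = (-77 + f)*(-4 + f))
v(-44) - Q(-134, I(-11)) = -44 - (308 + 9**2 - 81*9) = -44 - (308 + 81 - 729) = -44 - 1*(-340) = -44 + 340 = 296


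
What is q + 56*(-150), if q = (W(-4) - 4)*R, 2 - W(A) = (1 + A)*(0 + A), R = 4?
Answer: -8456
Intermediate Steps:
W(A) = 2 - A*(1 + A) (W(A) = 2 - (1 + A)*(0 + A) = 2 - (1 + A)*A = 2 - A*(1 + A))
q = -56 (q = ((2 - 1*(-4) - 1*(-4)²) - 4)*4 = ((2 + 4 - 1*16) - 4)*4 = ((2 + 4 - 16) - 4)*4 = (-10 - 4)*4 = -14*4 = -56)
q + 56*(-150) = -56 + 56*(-150) = -56 - 8400 = -8456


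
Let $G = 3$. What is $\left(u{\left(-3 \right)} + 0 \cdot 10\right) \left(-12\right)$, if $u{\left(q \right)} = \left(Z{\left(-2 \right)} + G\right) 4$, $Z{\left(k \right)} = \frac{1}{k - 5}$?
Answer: $- \frac{960}{7} \approx -137.14$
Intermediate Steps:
$Z{\left(k \right)} = \frac{1}{-5 + k}$
$u{\left(q \right)} = \frac{80}{7}$ ($u{\left(q \right)} = \left(\frac{1}{-5 - 2} + 3\right) 4 = \left(\frac{1}{-7} + 3\right) 4 = \left(- \frac{1}{7} + 3\right) 4 = \frac{20}{7} \cdot 4 = \frac{80}{7}$)
$\left(u{\left(-3 \right)} + 0 \cdot 10\right) \left(-12\right) = \left(\frac{80}{7} + 0 \cdot 10\right) \left(-12\right) = \left(\frac{80}{7} + 0\right) \left(-12\right) = \frac{80}{7} \left(-12\right) = - \frac{960}{7}$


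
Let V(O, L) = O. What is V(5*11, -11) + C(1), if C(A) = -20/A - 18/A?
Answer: 17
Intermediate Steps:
C(A) = -38/A
V(5*11, -11) + C(1) = 5*11 - 38/1 = 55 - 38*1 = 55 - 38 = 17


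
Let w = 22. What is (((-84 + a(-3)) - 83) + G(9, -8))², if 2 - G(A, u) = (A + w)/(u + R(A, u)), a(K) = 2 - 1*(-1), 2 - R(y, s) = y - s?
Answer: 13653025/529 ≈ 25809.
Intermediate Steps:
R(y, s) = 2 + s - y (R(y, s) = 2 - (y - s) = 2 + (s - y) = 2 + s - y)
a(K) = 3 (a(K) = 2 + 1 = 3)
G(A, u) = 2 - (22 + A)/(2 - A + 2*u) (G(A, u) = 2 - (A + 22)/(u + (2 + u - A)) = 2 - (22 + A)/(2 - A + 2*u))
(((-84 + a(-3)) - 83) + G(9, -8))² = (((-84 + 3) - 83) + (-18 - 3*9 + 4*(-8))/(2 - 1*9 + 2*(-8)))² = ((-81 - 83) + (-18 - 27 - 32)/(2 - 9 - 16))² = (-164 - 77/(-23))² = (-164 - 1/23*(-77))² = (-164 + 77/23)² = (-3695/23)² = 13653025/529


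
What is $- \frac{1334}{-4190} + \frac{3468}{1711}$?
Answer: $\frac{8406697}{3584545} \approx 2.3453$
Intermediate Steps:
$- \frac{1334}{-4190} + \frac{3468}{1711} = \left(-1334\right) \left(- \frac{1}{4190}\right) + 3468 \cdot \frac{1}{1711} = \frac{667}{2095} + \frac{3468}{1711} = \frac{8406697}{3584545}$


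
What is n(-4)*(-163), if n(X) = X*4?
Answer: 2608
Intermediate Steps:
n(X) = 4*X
n(-4)*(-163) = (4*(-4))*(-163) = -16*(-163) = 2608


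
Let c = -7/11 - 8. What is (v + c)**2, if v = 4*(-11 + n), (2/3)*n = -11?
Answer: 1703025/121 ≈ 14075.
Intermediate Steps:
n = -33/2 (n = (3/2)*(-11) = -33/2 ≈ -16.500)
c = -95/11 (c = -7*1/11 - 8 = -7/11 - 8 = -95/11 ≈ -8.6364)
v = -110 (v = 4*(-11 - 33/2) = 4*(-55/2) = -110)
(v + c)**2 = (-110 - 95/11)**2 = (-1305/11)**2 = 1703025/121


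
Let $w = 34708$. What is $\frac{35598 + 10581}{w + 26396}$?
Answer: $\frac{15393}{20368} \approx 0.75574$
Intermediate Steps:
$\frac{35598 + 10581}{w + 26396} = \frac{35598 + 10581}{34708 + 26396} = \frac{46179}{61104} = 46179 \cdot \frac{1}{61104} = \frac{15393}{20368}$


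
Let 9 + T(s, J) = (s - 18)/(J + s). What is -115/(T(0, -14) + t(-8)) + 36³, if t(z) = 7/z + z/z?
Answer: 3967048/85 ≈ 46671.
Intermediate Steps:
t(z) = 1 + 7/z (t(z) = 7/z + 1 = 1 + 7/z)
T(s, J) = -9 + (-18 + s)/(J + s) (T(s, J) = -9 + (s - 18)/(J + s) = -9 + (-18 + s)/(J + s))
-115/(T(0, -14) + t(-8)) + 36³ = -115/((-18 - 9*(-14) - 8*0)/(-14 + 0) + (7 - 8)/(-8)) + 36³ = -115/((-18 + 126 + 0)/(-14) - ⅛*(-1)) + 46656 = -115/(-1/14*108 + ⅛) + 46656 = -115/(-54/7 + ⅛) + 46656 = -115/(-425/56) + 46656 = -56/425*(-115) + 46656 = 1288/85 + 46656 = 3967048/85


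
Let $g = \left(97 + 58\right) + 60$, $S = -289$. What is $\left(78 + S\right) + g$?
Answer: $4$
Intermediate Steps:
$g = 215$ ($g = 155 + 60 = 215$)
$\left(78 + S\right) + g = \left(78 - 289\right) + 215 = -211 + 215 = 4$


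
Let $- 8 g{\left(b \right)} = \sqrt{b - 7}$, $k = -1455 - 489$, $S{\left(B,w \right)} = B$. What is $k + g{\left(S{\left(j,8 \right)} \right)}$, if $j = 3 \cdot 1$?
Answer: $-1944 - \frac{i}{4} \approx -1944.0 - 0.25 i$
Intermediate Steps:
$j = 3$
$k = -1944$
$g{\left(b \right)} = - \frac{\sqrt{-7 + b}}{8}$ ($g{\left(b \right)} = - \frac{\sqrt{b - 7}}{8} = - \frac{\sqrt{-7 + b}}{8}$)
$k + g{\left(S{\left(j,8 \right)} \right)} = -1944 - \frac{\sqrt{-7 + 3}}{8} = -1944 - \frac{\sqrt{-4}}{8} = -1944 - \frac{2 i}{8} = -1944 - \frac{i}{4}$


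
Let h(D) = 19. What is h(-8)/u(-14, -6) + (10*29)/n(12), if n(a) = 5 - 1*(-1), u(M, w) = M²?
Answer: 28477/588 ≈ 48.430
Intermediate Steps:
n(a) = 6 (n(a) = 5 + 1 = 6)
h(-8)/u(-14, -6) + (10*29)/n(12) = 19/((-14)²) + (10*29)/6 = 19/196 + 290*(⅙) = 19*(1/196) + 145/3 = 19/196 + 145/3 = 28477/588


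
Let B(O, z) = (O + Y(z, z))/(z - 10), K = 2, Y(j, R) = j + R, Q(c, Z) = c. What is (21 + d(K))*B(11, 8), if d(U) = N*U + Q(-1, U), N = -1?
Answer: -243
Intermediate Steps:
Y(j, R) = R + j
B(O, z) = (O + 2*z)/(-10 + z) (B(O, z) = (O + (z + z))/(z - 10) = (O + 2*z)/(-10 + z))
d(U) = -1 - U (d(U) = -U - 1 = -1 - U)
(21 + d(K))*B(11, 8) = (21 + (-1 - 1*2))*((11 + 2*8)/(-10 + 8)) = (21 + (-1 - 2))*((11 + 16)/(-2)) = (21 - 3)*(-1/2*27) = 18*(-27/2) = -243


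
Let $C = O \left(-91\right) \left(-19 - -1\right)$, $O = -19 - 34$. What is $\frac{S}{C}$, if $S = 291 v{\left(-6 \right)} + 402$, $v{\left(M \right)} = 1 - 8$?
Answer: $\frac{545}{28938} \approx 0.018833$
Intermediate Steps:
$v{\left(M \right)} = -7$
$O = -53$ ($O = -19 - 34 = -53$)
$S = -1635$ ($S = 291 \left(-7\right) + 402 = -2037 + 402 = -1635$)
$C = -86814$ ($C = \left(-53\right) \left(-91\right) \left(-19 - -1\right) = 4823 \left(-19 + 1\right) = 4823 \left(-18\right) = -86814$)
$\frac{S}{C} = - \frac{1635}{-86814} = \left(-1635\right) \left(- \frac{1}{86814}\right) = \frac{545}{28938}$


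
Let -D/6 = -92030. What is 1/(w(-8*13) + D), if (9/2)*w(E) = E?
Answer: 9/4969412 ≈ 1.8111e-6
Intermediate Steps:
w(E) = 2*E/9
D = 552180 (D = -6*(-92030) = 552180)
1/(w(-8*13) + D) = 1/(2*(-8*13)/9 + 552180) = 1/((2/9)*(-104) + 552180) = 1/(-208/9 + 552180) = 1/(4969412/9) = 9/4969412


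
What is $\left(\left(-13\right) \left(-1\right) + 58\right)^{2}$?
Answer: $5041$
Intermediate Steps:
$\left(\left(-13\right) \left(-1\right) + 58\right)^{2} = \left(13 + 58\right)^{2} = 71^{2} = 5041$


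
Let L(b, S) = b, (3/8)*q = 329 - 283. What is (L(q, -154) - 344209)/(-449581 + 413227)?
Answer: 1032259/109062 ≈ 9.4649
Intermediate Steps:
q = 368/3 (q = 8*(329 - 283)/3 = (8/3)*46 = 368/3 ≈ 122.67)
(L(q, -154) - 344209)/(-449581 + 413227) = (368/3 - 344209)/(-449581 + 413227) = -1032259/3/(-36354) = -1032259/3*(-1/36354) = 1032259/109062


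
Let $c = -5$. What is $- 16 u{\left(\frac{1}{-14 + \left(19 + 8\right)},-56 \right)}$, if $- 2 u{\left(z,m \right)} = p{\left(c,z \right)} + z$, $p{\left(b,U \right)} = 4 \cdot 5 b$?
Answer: $- \frac{10392}{13} \approx -799.38$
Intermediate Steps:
$p{\left(b,U \right)} = 20 b$
$u{\left(z,m \right)} = 50 - \frac{z}{2}$ ($u{\left(z,m \right)} = - \frac{20 \left(-5\right) + z}{2} = - \frac{-100 + z}{2} = 50 - \frac{z}{2}$)
$- 16 u{\left(\frac{1}{-14 + \left(19 + 8\right)},-56 \right)} = - 16 \left(50 - \frac{1}{2 \left(-14 + \left(19 + 8\right)\right)}\right) = - 16 \left(50 - \frac{1}{2 \left(-14 + 27\right)}\right) = - 16 \left(50 - \frac{1}{2 \cdot 13}\right) = - 16 \left(50 - \frac{1}{26}\right) = \left(-16\right) \frac{1299}{26} = - \frac{10392}{13}$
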